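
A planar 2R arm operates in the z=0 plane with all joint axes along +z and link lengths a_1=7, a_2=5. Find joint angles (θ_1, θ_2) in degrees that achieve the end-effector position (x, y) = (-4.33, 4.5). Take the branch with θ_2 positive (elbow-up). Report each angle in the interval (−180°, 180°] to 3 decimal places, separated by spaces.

cos θ_2 = (38.9989−7²−5²)/(2·7·5) = -0.5000; θ_2 = 120.0010° (elbow-up)
β = atan2(4.5000,-4.3300) = 133.8970°; ψ = atan2(4.3301,4.4999) = 43.8981°
θ_1 = β − ψ = 89.9990°

89.999 120.001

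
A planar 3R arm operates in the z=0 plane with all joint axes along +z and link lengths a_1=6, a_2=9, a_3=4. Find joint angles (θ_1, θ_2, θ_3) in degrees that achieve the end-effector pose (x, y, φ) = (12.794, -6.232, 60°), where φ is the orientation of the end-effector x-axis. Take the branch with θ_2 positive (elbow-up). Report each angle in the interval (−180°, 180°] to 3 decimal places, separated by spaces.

wrist centre = target − a_3·(cos φ, sin φ) = (10.7940, -9.6961)
cos θ_2 = (210.5248−6²−9²)/(2·6·9) = 0.8660; θ_2 = 30.0063° (elbow-up)
β = atan2(-9.6961,10.7940) = -41.9329°; ψ = atan2(4.5009,13.7937) = 18.0713°
θ_1 = β − ψ = -60.0043°
θ_3 = φ − θ_1 − θ_2 = 89.9980° (wrapped to (-180°,180°])

-60.004 30.006 89.998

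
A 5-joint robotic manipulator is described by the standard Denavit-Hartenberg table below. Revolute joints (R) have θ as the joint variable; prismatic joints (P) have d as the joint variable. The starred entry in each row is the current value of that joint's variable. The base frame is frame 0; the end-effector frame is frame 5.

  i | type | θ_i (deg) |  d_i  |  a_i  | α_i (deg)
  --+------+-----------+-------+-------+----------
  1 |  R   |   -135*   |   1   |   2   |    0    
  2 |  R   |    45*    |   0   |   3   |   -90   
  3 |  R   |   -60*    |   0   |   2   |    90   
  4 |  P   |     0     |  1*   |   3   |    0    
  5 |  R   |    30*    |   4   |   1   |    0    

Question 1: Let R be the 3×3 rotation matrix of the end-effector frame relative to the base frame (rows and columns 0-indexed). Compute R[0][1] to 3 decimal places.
End-effector y-axis (col 1 of R) = (0.8660,0.2500,-0.4330)
R[0][1] = 0.8660

0.866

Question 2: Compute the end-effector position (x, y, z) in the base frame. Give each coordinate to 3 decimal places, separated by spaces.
-0.914 -3.017 8.580

after link 1: o_1 = (-1.4142, -1.4142, 1.0000)
after link 2: o_2 = (-1.4142, -4.4142, 1.0000)
after link 3: o_3 = (-1.4142, -5.4142, 2.7321)
after link 4: o_4 = (-1.4142, -6.0482, 5.8301)
after link 5: o_5 = (-0.9142, -3.0171, 8.5801)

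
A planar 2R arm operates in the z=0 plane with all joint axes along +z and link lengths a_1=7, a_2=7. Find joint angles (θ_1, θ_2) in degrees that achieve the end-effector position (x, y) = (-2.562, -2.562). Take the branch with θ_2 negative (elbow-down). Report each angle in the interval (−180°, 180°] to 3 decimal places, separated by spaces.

cos θ_2 = (13.1277−7²−7²)/(2·7·7) = -0.8660; θ_2 = -150.0021° (elbow-down)
β = atan2(-2.5620,-2.5620) = -135.0000°; ψ = atan2(-3.4998,0.9377) = -75.0011°
θ_1 = β − ψ = -59.9989°

-59.999 -150.002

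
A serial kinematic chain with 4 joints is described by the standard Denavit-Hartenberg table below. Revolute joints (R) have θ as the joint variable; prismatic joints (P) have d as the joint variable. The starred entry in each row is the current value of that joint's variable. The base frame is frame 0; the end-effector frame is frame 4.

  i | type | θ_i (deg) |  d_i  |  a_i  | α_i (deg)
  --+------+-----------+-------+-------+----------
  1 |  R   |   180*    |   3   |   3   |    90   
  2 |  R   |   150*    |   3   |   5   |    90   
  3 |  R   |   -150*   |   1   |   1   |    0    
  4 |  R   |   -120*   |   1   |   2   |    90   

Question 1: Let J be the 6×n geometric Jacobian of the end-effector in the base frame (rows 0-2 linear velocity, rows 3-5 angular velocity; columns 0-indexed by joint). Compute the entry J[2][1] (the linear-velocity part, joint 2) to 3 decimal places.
-2.580

axis z_1 = (0.0000,1.0000,0.0000); lever o_n−o_1 = (2.5801,4.5000,3.7990)
cross product → J_v[:, 1] = (3.7990,-0.0000,-2.5801)
J_ω[:, 1] = z_1
entry J[2][1] = -2.5801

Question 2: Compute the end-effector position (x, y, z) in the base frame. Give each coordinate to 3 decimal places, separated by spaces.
-0.420 4.500 6.799

after link 1: o_1 = (-3.0000, 0.0000, 3.0000)
after link 2: o_2 = (1.3301, 3.0000, 5.5000)
after link 3: o_3 = (0.0801, 2.5000, 5.9330)
after link 4: o_4 = (-0.4199, 4.5000, 6.7990)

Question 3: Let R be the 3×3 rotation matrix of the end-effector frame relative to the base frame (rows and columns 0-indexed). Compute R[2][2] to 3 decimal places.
End-effector z-axis (col 2 of R) = (0.8660,-0.0000,0.5000)
R[2][2] = 0.5000

0.500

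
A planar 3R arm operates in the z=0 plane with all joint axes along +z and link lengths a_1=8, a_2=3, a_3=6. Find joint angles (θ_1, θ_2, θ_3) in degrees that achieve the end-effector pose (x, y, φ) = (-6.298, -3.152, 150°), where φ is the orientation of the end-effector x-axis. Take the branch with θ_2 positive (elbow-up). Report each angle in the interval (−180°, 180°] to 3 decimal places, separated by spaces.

wrist centre = target − a_3·(cos φ, sin φ) = (-1.1018, -6.1520)
cos θ_2 = (39.0612−8²−3²)/(2·8·3) = -0.7071; θ_2 = 134.9961° (elbow-up)
β = atan2(-6.1520,-1.1018) = -100.1542°; ψ = atan2(2.1215,5.8788) = 19.8428°
θ_1 = β − ψ = -119.9970°
θ_3 = φ − θ_1 − θ_2 = 135.0009° (wrapped to (-180°,180°])

-119.997 134.996 135.001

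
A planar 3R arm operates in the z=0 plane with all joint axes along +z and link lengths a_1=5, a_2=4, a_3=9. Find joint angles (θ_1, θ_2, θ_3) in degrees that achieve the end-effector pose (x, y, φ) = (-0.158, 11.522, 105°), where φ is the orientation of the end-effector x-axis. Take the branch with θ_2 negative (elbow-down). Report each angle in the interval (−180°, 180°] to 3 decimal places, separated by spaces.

wrist centre = target − a_3·(cos φ, sin φ) = (2.1714, 2.8287)
cos θ_2 = (12.7162−5²−4²)/(2·5·4) = -0.7071; θ_2 = -134.9990° (elbow-down)
β = atan2(2.8287,2.1714) = 52.4891°; ψ = atan2(-2.8285,2.1716) = -52.4840°
θ_1 = β − ψ = 104.9731°
θ_3 = φ − θ_1 − θ_2 = 135.0260° (wrapped to (-180°,180°])

104.973 -134.999 135.026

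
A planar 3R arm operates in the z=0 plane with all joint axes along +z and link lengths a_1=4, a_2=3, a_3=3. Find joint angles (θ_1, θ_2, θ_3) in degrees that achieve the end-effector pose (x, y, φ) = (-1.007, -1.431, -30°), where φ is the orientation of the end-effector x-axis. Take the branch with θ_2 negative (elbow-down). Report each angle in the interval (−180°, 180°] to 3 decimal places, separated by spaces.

-134.995 -119.996 -135.008

wrist centre = target − a_3·(cos φ, sin φ) = (-3.6051, 0.0690)
cos θ_2 = (13.0013−4²−3²)/(2·4·3) = -0.4999; θ_2 = -119.9963° (elbow-down)
β = atan2(0.0690,-3.6051) = 178.9035°; ψ = atan2(-2.5982,2.5002) = -46.1013°
θ_1 = β − ψ = 225.0048°
θ_3 = φ − θ_1 − θ_2 = -135.0085° (wrapped to (-180°,180°])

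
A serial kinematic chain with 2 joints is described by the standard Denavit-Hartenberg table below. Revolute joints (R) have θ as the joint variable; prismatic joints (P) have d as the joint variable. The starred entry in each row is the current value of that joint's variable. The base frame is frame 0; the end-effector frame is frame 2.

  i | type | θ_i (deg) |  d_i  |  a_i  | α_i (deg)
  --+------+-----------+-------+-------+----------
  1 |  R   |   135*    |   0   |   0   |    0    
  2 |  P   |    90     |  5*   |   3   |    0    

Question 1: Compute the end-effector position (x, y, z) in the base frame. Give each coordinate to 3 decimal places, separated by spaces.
after link 1: o_1 = (0.0000, 0.0000, 0.0000)
after link 2: o_2 = (-2.1213, -2.1213, 5.0000)

-2.121 -2.121 5.000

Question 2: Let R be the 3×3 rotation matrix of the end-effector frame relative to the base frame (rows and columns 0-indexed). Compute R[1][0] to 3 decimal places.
End-effector x-axis (col 0 of R) = (-0.7071,-0.7071,0.0000)
R[1][0] = -0.7071

-0.707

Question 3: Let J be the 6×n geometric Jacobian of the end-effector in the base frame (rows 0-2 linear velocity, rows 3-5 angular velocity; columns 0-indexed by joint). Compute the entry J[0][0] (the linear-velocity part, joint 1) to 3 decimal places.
axis z_0 = ẑ; lever o_n−o_0 = (-2.1213,-2.1213,5.0000)
cross product → J_v[:, 0] = (2.1213,-2.1213,0.0000)
J_ω[:, 0] = z_0
entry J[0][0] = 2.1213

2.121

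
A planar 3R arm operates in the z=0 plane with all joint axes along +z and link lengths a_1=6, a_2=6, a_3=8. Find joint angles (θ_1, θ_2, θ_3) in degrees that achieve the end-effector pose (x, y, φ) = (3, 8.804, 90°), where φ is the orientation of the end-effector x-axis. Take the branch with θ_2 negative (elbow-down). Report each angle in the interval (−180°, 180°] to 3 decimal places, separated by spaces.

wrist centre = target − a_3·(cos φ, sin φ) = (3.0000, 0.8040)
cos θ_2 = (9.6464−6²−6²)/(2·6·6) = -0.8660; θ_2 = -149.9996° (elbow-down)
β = atan2(0.8040,3.0000) = 15.0027°; ψ = atan2(-3.0000,0.8039) = -74.9998°
θ_1 = β − ψ = 90.0025°
θ_3 = φ − θ_1 − θ_2 = 149.9971° (wrapped to (-180°,180°])

90.003 -150.000 149.997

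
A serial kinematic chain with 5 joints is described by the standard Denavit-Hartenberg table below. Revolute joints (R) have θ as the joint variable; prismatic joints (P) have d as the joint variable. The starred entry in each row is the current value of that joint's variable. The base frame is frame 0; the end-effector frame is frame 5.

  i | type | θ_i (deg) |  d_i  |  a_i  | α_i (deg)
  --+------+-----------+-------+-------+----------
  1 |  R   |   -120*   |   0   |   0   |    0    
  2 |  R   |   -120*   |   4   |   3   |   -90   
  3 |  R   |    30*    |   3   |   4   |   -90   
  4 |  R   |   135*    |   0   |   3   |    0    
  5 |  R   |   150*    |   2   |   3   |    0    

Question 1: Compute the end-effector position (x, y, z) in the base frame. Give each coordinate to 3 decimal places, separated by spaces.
after link 1: o_1 = (0.0000, 0.0000, 0.0000)
after link 2: o_2 = (-1.5000, 2.5981, 4.0000)
after link 3: o_3 = (-5.8301, 4.0981, 2.0000)
after link 4: o_4 = (-3.0745, 3.5677, 3.0607)
after link 5: o_5 = (-5.4202, 1.8352, 0.9404)

-5.420 1.835 0.940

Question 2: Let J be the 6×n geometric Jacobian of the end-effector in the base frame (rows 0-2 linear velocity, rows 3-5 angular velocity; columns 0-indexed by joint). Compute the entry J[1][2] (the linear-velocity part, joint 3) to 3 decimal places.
-2.650

axis z_2 = (-0.8660,-0.5000,0.0000); lever o_n−o_2 = (-3.9202,-0.7629,-3.0596)
cross product → J_v[:, 2] = (1.5298,-2.6497,-1.2994)
J_ω[:, 2] = z_2
entry J[1][2] = -2.6497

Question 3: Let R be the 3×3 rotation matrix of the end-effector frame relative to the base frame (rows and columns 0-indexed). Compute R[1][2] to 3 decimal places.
-0.433

End-effector z-axis (col 2 of R) = (0.2500,-0.4330,-0.8660)
R[1][2] = -0.4330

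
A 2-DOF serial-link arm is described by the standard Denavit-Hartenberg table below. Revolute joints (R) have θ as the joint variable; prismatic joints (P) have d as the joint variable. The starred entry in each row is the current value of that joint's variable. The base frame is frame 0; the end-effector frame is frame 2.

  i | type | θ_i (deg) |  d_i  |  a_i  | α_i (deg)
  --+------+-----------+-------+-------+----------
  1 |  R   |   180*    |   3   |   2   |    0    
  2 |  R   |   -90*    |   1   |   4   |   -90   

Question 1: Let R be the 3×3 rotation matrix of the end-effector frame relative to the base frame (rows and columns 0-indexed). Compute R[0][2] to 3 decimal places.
-1.000

End-effector z-axis (col 2 of R) = (-1.0000,0.0000,0.0000)
R[0][2] = -1.0000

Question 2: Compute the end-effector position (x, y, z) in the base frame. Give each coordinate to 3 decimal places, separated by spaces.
-2.000 4.000 4.000

after link 1: o_1 = (-2.0000, 0.0000, 3.0000)
after link 2: o_2 = (-2.0000, 4.0000, 4.0000)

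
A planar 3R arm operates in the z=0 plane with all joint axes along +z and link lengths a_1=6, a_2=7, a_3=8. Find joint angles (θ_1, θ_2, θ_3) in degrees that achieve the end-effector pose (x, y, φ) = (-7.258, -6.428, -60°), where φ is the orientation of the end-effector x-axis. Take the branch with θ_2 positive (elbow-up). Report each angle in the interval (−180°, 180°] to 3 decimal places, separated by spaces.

wrist centre = target − a_3·(cos φ, sin φ) = (-11.2580, 0.5002)
cos θ_2 = (126.9928−6²−7²)/(2·6·7) = 0.4999; θ_2 = 60.0057° (elbow-up)
β = atan2(0.5002,-11.2580) = 177.4560°; ψ = atan2(6.0625,9.4994) = 32.5461°
θ_1 = β − ψ = 144.9099°
θ_3 = φ − θ_1 − θ_2 = 95.0844° (wrapped to (-180°,180°])

144.910 60.006 95.084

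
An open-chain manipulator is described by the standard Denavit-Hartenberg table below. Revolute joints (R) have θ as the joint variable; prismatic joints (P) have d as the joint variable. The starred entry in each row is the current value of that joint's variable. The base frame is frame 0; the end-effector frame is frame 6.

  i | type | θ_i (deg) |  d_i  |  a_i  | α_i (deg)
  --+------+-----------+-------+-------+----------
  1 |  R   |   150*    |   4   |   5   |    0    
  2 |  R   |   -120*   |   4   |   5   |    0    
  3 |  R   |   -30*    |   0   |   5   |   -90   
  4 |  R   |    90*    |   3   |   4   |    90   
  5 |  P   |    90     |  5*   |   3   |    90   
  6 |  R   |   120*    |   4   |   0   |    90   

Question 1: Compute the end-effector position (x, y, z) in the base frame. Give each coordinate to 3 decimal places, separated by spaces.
10.000 11.000 0.000

after link 1: o_1 = (-4.3301, 2.5000, 4.0000)
after link 2: o_2 = (-0.0000, 5.0000, 8.0000)
after link 3: o_3 = (5.0000, 5.0000, 8.0000)
after link 4: o_4 = (5.0000, 8.0000, 4.0000)
after link 5: o_5 = (10.0000, 11.0000, 4.0000)
after link 6: o_6 = (10.0000, 11.0000, 0.0000)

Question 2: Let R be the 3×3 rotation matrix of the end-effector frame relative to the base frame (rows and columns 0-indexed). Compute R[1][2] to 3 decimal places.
0.866

End-effector z-axis (col 2 of R) = (0.5000,0.8660,-0.0000)
R[1][2] = 0.8660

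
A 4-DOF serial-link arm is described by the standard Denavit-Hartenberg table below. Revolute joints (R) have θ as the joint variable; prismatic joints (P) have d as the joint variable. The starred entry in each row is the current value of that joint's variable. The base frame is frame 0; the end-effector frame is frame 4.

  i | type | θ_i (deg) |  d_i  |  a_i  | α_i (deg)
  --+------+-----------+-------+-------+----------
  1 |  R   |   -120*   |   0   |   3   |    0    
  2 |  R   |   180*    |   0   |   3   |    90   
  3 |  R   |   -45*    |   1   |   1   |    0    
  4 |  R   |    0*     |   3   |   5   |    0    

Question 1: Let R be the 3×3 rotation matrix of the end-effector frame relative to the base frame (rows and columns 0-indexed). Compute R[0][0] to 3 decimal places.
0.354

End-effector x-axis (col 0 of R) = (0.3536,0.6124,-0.7071)
R[0][0] = 0.3536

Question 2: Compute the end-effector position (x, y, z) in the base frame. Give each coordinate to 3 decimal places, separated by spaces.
5.585 1.674 -4.243

after link 1: o_1 = (-1.5000, -2.5981, 0.0000)
after link 2: o_2 = (0.0000, -0.0000, 0.0000)
after link 3: o_3 = (1.2196, 0.1124, -0.7071)
after link 4: o_4 = (5.5854, 1.6742, -4.2426)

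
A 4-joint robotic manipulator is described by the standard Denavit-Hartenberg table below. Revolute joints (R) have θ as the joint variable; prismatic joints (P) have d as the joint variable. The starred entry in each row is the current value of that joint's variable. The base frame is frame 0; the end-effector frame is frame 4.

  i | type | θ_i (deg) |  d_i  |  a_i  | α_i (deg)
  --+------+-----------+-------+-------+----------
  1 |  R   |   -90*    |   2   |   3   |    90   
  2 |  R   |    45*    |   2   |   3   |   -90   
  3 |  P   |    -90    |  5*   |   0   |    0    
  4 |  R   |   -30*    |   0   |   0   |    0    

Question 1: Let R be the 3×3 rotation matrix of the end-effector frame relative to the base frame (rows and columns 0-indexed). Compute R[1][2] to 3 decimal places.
End-effector z-axis (col 2 of R) = (-0.0000,0.7071,0.7071)
R[1][2] = 0.7071

0.707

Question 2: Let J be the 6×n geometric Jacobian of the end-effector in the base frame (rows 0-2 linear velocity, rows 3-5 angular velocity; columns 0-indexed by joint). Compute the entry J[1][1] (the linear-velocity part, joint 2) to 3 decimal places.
axis z_1 = (-1.0000,-0.0000,0.0000); lever o_n−o_1 = (-2.0000,1.4142,5.6569)
cross product → J_v[:, 1] = (-0.0000,5.6569,-1.4142)
J_ω[:, 1] = z_1
entry J[1][1] = 5.6569

5.657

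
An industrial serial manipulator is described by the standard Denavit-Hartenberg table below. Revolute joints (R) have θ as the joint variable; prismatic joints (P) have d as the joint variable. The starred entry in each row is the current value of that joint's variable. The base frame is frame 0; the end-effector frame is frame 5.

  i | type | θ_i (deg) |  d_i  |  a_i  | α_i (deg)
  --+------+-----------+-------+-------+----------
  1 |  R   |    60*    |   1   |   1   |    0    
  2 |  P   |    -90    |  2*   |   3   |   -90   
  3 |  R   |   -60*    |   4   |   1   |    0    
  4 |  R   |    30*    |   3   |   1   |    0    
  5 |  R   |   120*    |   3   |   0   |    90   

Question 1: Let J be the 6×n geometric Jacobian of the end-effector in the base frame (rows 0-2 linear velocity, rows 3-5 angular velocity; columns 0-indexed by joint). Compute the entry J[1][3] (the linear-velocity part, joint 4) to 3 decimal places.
-0.250

axis z_3 = (0.5000,0.8660,0.0000); lever o_n−o_3 = (3.7500,4.7631,0.5000)
cross product → J_v[:, 3] = (0.4330,-0.2500,-0.8660)
J_ω[:, 3] = z_3
entry J[1][3] = -0.2500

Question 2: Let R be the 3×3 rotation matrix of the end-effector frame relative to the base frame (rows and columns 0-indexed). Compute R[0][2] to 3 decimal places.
0.866

End-effector z-axis (col 2 of R) = (0.8660,-0.5000,0.0000)
R[0][2] = 0.8660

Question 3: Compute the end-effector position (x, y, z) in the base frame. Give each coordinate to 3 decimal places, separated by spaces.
9.281 7.343 4.366

after link 1: o_1 = (0.5000, 0.8660, 1.0000)
after link 2: o_2 = (3.0981, -0.6340, 3.0000)
after link 3: o_3 = (5.5311, 2.5801, 3.8660)
after link 4: o_4 = (7.7811, 4.7452, 4.3660)
after link 5: o_5 = (9.2811, 7.3433, 4.3660)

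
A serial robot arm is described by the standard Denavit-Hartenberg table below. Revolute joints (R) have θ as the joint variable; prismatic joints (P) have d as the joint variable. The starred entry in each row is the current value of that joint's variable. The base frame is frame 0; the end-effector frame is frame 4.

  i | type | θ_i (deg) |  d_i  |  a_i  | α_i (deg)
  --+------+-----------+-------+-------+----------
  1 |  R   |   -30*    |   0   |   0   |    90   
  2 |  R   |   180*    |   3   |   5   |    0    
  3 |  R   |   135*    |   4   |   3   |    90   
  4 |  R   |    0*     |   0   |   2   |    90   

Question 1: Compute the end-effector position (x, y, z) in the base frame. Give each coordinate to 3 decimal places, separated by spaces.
-4.768 -5.330 -3.536

after link 1: o_1 = (0.0000, 0.0000, 0.0000)
after link 2: o_2 = (-5.8301, -0.0981, 0.0000)
after link 3: o_3 = (-5.9930, -4.6228, -2.1213)
after link 4: o_4 = (-4.7683, -5.3299, -3.5355)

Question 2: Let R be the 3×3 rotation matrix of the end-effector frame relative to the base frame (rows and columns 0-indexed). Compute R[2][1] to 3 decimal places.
End-effector y-axis (col 1 of R) = (-0.6124,0.3536,-0.7071)
R[2][1] = -0.7071

-0.707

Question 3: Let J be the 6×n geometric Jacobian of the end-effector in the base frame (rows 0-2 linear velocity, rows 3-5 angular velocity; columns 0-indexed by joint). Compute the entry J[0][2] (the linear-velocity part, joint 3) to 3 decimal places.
3.062

axis z_2 = (-0.5000,-0.8660,0.0000); lever o_n−o_2 = (1.0619,-5.2319,-3.5355)
cross product → J_v[:, 2] = (3.0619,-1.7678,3.5355)
J_ω[:, 2] = z_2
entry J[0][2] = 3.0619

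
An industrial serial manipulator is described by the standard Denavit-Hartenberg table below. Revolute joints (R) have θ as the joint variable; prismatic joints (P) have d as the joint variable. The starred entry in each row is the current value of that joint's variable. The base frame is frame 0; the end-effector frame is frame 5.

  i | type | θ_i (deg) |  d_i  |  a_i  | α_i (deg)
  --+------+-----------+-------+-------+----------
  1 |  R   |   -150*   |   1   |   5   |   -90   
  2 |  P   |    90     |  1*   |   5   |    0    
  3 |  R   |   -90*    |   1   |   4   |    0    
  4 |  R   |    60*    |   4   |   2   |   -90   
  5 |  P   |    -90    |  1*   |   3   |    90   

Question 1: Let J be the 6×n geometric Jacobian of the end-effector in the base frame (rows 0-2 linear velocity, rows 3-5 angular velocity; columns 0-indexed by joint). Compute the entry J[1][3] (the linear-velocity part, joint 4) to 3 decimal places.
1.116

axis z_3 = (0.5000,-0.8660,0.0000); lever o_n−o_3 = (3.3840,-6.1292,-2.2321)
cross product → J_v[:, 3] = (1.9330,1.1160,-0.1340)
J_ω[:, 3] = z_3
entry J[1][3] = 1.1160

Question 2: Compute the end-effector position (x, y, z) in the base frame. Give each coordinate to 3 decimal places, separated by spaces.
after link 1: o_1 = (-4.3301, -2.5000, 1.0000)
after link 2: o_2 = (-3.8301, -3.3660, -4.0000)
after link 3: o_3 = (-6.7942, -6.2321, -4.0000)
after link 4: o_4 = (-5.6603, -10.1962, -5.7321)
after link 5: o_5 = (-3.4103, -12.3612, -6.2321)

-3.410 -12.361 -6.232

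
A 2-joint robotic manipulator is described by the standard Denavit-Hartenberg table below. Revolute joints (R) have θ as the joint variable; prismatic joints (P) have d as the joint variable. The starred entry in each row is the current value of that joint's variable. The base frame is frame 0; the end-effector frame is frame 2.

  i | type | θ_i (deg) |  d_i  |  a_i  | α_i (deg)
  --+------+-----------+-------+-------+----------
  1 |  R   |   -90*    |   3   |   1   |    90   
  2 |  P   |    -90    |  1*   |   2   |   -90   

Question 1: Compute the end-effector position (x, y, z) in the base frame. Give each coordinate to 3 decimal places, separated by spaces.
-1.000 -1.000 1.000

after link 1: o_1 = (0.0000, -1.0000, 3.0000)
after link 2: o_2 = (-1.0000, -1.0000, 1.0000)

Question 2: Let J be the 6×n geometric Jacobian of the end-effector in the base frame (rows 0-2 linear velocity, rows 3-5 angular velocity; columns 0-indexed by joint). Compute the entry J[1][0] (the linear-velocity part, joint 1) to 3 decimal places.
-1.000

axis z_0 = ẑ; lever o_n−o_0 = (-1.0000,-1.0000,1.0000)
cross product → J_v[:, 0] = (1.0000,-1.0000,0.0000)
J_ω[:, 0] = z_0
entry J[1][0] = -1.0000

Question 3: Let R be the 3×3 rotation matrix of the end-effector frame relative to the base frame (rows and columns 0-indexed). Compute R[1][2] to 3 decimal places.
-1.000

End-effector z-axis (col 2 of R) = (0.0000,-1.0000,0.0000)
R[1][2] = -1.0000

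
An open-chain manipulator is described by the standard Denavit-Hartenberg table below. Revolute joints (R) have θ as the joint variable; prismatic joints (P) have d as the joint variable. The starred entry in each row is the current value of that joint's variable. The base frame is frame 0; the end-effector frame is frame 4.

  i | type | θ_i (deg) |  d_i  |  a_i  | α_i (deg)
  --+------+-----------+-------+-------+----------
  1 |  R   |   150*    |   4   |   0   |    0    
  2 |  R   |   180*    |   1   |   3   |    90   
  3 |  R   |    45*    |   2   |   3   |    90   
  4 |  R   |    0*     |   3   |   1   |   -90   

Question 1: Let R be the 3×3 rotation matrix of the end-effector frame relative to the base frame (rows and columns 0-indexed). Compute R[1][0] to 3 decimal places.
End-effector x-axis (col 0 of R) = (0.6124,-0.3536,0.7071)
R[1][0] = -0.3536

-0.354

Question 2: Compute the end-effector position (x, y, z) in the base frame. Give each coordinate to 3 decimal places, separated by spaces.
5.885 -5.707 5.707

after link 1: o_1 = (0.0000, 0.0000, 4.0000)
after link 2: o_2 = (2.5981, -1.5000, 5.0000)
after link 3: o_3 = (3.4352, -4.2927, 7.1213)
after link 4: o_4 = (5.8847, -5.7069, 5.7071)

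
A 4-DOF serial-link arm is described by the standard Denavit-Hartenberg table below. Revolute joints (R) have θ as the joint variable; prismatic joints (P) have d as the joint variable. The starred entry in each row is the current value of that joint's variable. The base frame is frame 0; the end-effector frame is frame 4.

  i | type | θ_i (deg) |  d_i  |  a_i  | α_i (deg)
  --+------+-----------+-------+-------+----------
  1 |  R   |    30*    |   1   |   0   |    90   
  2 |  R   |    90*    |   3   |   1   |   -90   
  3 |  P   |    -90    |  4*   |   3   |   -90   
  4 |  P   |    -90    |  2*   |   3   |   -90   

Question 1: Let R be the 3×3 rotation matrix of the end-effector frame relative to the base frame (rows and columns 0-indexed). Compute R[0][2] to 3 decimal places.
End-effector z-axis (col 2 of R) = (0.5000,-0.8660,0.0000)
R[0][2] = 0.5000

0.500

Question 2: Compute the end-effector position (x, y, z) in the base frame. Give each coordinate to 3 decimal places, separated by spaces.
-3.062 -8.696 4.000

after link 1: o_1 = (0.0000, 0.0000, 1.0000)
after link 2: o_2 = (1.5000, -2.5981, 2.0000)
after link 3: o_3 = (-0.4641, -7.1962, 2.0000)
after link 4: o_4 = (-3.0622, -8.6962, 4.0000)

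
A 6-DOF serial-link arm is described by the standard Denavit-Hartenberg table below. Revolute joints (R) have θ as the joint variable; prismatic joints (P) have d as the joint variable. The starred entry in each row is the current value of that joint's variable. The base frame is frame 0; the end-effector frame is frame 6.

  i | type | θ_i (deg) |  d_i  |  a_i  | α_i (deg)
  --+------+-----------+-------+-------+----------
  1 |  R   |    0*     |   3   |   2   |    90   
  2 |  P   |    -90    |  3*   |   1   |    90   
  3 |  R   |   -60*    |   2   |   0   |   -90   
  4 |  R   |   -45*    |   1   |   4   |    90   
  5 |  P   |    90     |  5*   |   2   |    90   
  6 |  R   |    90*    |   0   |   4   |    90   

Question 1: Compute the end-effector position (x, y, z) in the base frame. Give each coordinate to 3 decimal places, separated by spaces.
-9.192 -7.562 1.170

after link 1: o_1 = (2.0000, 0.0000, 3.0000)
after link 2: o_2 = (2.0000, -3.0000, 2.0000)
after link 3: o_3 = (0.0000, -3.0000, 2.0000)
after link 4: o_4 = (-2.8284, -1.0505, -0.2802)
after link 5: o_5 = (-6.3640, -5.1124, -0.2445)
after link 6: o_6 = (-9.1924, -7.5619, 1.1697)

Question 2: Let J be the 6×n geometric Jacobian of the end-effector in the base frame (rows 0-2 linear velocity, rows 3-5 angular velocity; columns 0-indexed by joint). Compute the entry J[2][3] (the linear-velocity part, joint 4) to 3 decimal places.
axis z_3 = (0.0000,-0.5000,-0.8660); lever o_n−o_3 = (-9.1924,-4.5619,-0.8303)
cross product → J_v[:, 3] = (-3.5355,7.9608,-4.5962)
J_ω[:, 3] = z_3
entry J[2][3] = -4.5962

-4.596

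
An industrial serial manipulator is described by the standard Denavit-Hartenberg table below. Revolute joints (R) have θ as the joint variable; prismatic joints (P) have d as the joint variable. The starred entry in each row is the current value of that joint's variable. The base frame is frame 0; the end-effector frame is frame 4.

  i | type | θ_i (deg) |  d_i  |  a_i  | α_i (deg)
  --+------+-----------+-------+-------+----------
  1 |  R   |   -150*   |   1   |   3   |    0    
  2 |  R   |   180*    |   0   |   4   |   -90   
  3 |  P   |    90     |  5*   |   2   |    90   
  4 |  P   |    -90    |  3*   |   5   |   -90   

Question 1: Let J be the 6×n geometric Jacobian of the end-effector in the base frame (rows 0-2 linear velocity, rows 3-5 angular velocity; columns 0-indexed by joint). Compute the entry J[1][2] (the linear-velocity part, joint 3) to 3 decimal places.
0.866

prismatic axis z_2 = (-0.5000,0.8660,0.0000)
J_v[:, 2] = z_2; J_ω[:, 2] = (0,0,0)
entry J[1][2] = 0.8660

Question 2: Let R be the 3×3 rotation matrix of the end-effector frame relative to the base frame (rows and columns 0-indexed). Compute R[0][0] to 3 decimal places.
0.500

End-effector x-axis (col 0 of R) = (0.5000,-0.8660,-0.0000)
R[0][0] = 0.5000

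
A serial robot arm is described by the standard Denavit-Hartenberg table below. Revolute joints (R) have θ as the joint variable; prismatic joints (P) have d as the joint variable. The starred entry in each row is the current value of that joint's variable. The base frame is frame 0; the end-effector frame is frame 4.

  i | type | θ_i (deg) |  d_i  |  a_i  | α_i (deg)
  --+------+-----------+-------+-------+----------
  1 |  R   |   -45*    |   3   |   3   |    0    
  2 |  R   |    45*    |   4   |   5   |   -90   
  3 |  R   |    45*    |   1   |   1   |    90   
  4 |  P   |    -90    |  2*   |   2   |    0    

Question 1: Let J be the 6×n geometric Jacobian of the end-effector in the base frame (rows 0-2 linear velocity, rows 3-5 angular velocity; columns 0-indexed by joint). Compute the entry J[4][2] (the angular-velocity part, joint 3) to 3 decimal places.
1.000

axis z_2 = (0.0000,1.0000,0.0000); lever o_n−o_2 = (2.1213,-1.0000,0.7071)
cross product → J_v[:, 2] = (0.7071,0.0000,-2.1213)
J_ω[:, 2] = z_2
entry J[4][2] = 1.0000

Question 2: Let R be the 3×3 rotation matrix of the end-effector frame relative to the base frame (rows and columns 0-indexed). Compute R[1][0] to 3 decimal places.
-1.000

End-effector x-axis (col 0 of R) = (0.0000,-1.0000,-0.0000)
R[1][0] = -1.0000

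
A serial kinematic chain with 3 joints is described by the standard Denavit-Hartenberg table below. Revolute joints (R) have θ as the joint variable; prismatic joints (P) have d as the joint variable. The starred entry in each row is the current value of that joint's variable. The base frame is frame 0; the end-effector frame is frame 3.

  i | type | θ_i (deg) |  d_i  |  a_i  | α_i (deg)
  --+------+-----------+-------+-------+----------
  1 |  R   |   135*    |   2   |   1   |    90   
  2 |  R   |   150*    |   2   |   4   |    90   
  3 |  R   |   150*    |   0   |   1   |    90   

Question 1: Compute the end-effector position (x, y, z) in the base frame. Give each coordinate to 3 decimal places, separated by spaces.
after link 1: o_1 = (-0.7071, 0.7071, 2.0000)
after link 2: o_2 = (3.1566, -0.3282, 4.0000)
after link 3: o_3 = (2.9798, 0.5557, 3.5670)

2.980 0.556 3.567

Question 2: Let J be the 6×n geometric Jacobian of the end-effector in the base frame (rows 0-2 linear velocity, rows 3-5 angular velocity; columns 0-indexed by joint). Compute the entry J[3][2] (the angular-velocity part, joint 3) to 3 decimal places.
axis z_2 = (-0.3536,0.3536,0.8660); lever o_n−o_2 = (-0.1768,0.8839,-0.4330)
cross product → J_v[:, 2] = (-0.9186,-0.3062,-0.2500)
J_ω[:, 2] = z_2
entry J[3][2] = -0.3536

-0.354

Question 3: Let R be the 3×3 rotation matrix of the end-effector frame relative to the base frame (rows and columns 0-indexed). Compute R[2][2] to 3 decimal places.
End-effector z-axis (col 2 of R) = (0.9186,0.3062,0.2500)
R[2][2] = 0.2500

0.250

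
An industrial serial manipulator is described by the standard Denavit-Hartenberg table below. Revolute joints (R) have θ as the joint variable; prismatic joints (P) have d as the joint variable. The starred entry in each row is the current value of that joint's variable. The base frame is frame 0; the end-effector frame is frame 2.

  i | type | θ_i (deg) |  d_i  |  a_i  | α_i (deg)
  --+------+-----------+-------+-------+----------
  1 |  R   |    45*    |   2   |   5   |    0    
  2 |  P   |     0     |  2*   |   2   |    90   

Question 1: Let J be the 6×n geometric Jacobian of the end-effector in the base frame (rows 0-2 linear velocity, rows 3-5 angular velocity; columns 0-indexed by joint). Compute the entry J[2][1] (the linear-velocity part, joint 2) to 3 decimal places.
1.000

prismatic axis z_1 = (0.0000,0.0000,1.0000)
J_v[:, 1] = z_1; J_ω[:, 1] = (0,0,0)
entry J[2][1] = 1.0000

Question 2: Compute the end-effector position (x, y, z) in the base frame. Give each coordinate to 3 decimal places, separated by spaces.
after link 1: o_1 = (3.5355, 3.5355, 2.0000)
after link 2: o_2 = (4.9497, 4.9497, 4.0000)

4.950 4.950 4.000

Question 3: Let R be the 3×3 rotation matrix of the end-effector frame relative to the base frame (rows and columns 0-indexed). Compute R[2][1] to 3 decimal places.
1.000

End-effector y-axis (col 1 of R) = (-0.0000,0.0000,1.0000)
R[2][1] = 1.0000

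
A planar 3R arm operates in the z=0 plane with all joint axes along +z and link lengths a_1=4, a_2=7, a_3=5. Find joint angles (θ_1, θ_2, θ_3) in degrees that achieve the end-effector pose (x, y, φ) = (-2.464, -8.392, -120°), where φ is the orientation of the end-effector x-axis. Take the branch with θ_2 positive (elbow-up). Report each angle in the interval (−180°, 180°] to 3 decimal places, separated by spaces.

149.994 150.005 -59.999

wrist centre = target − a_3·(cos φ, sin φ) = (0.0360, -4.0619)
cos θ_2 = (16.5001−4²−7²)/(2·4·7) = -0.8661; θ_2 = 150.0051° (elbow-up)
β = atan2(-4.0619,0.0360) = -89.4922°; ψ = atan2(3.4995,-2.0625) = 120.5139°
θ_1 = β − ψ = -210.0061°
θ_3 = φ − θ_1 − θ_2 = -59.9989° (wrapped to (-180°,180°])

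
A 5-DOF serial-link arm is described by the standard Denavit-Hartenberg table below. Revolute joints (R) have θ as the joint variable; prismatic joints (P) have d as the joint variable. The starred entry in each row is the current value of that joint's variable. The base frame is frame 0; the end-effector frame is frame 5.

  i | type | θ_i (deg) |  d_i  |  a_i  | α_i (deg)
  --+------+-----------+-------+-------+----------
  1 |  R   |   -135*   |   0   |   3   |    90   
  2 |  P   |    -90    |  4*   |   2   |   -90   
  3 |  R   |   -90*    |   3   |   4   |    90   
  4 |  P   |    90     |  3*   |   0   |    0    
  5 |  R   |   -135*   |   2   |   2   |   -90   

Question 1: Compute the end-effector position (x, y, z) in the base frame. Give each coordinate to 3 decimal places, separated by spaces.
-9.899 3.414 3.000

after link 1: o_1 = (-2.1213, -2.1213, 0.0000)
after link 2: o_2 = (-4.9497, 0.7071, -2.0000)
after link 3: o_3 = (-9.8995, 1.4142, -2.0000)
after link 4: o_4 = (-9.8995, 1.4142, 1.0000)
after link 5: o_5 = (-9.8995, 3.4142, 3.0000)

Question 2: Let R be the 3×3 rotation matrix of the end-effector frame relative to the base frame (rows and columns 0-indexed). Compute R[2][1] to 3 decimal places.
-1.000

End-effector y-axis (col 1 of R) = (-0.0000,-0.0000,-1.0000)
R[2][1] = -1.0000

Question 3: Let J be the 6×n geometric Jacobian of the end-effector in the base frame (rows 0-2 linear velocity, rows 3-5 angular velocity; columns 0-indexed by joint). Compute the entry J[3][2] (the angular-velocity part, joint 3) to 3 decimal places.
axis z_2 = (-0.7071,-0.7071,0.0000); lever o_n−o_2 = (-4.9497,2.7071,5.0000)
cross product → J_v[:, 2] = (-3.5355,3.5355,-5.4142)
J_ω[:, 2] = z_2
entry J[3][2] = -0.7071

-0.707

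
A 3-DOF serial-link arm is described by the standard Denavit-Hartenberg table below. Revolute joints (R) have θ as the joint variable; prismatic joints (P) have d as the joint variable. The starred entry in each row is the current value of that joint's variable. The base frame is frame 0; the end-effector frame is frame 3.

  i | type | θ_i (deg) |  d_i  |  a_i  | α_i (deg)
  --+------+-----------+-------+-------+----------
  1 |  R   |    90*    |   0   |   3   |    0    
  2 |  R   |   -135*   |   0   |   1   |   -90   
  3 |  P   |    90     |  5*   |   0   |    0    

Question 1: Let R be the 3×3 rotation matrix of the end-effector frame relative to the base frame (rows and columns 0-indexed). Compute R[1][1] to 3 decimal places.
0.707

End-effector y-axis (col 1 of R) = (-0.7071,0.7071,-0.0000)
R[1][1] = 0.7071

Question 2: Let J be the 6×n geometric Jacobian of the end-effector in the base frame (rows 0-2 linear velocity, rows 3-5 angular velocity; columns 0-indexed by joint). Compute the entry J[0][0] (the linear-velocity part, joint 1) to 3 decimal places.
axis z_0 = ẑ; lever o_n−o_0 = (4.2426,5.8284,0.0000)
cross product → J_v[:, 0] = (-5.8284,4.2426,0.0000)
J_ω[:, 0] = z_0
entry J[0][0] = -5.8284

-5.828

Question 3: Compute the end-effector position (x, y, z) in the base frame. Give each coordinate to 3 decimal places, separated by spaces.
4.243 5.828 0.000

after link 1: o_1 = (0.0000, 3.0000, 0.0000)
after link 2: o_2 = (0.7071, 2.2929, 0.0000)
after link 3: o_3 = (4.2426, 5.8284, 0.0000)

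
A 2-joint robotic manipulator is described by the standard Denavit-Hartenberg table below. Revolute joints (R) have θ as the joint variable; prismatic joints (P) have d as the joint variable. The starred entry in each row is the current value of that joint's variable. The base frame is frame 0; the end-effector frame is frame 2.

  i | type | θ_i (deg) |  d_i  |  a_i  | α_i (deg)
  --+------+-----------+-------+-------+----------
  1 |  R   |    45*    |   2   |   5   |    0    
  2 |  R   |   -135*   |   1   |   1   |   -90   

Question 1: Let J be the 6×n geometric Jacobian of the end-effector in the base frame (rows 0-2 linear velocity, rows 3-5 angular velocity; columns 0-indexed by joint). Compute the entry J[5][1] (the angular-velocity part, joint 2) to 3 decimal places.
1.000

axis z_1 = (0.0000,0.0000,1.0000); lever o_n−o_1 = (0.0000,-1.0000,1.0000)
cross product → J_v[:, 1] = (1.0000,0.0000,-0.0000)
J_ω[:, 1] = z_1
entry J[5][1] = 1.0000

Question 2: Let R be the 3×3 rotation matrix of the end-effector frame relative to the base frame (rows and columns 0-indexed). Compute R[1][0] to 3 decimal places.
-1.000

End-effector x-axis (col 0 of R) = (0.0000,-1.0000,0.0000)
R[1][0] = -1.0000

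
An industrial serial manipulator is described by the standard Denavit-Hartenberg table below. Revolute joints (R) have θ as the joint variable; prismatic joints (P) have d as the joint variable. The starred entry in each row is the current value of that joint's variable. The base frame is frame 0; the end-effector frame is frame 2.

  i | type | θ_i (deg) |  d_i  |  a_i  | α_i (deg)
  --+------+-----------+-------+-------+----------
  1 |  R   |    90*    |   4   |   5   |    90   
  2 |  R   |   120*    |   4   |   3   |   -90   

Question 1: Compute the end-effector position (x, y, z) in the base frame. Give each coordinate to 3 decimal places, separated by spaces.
4.000 3.500 6.598

after link 1: o_1 = (0.0000, 5.0000, 4.0000)
after link 2: o_2 = (4.0000, 3.5000, 6.5981)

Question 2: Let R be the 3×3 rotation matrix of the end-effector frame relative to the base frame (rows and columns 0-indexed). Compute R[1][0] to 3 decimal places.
End-effector x-axis (col 0 of R) = (-0.0000,-0.5000,0.8660)
R[1][0] = -0.5000

-0.500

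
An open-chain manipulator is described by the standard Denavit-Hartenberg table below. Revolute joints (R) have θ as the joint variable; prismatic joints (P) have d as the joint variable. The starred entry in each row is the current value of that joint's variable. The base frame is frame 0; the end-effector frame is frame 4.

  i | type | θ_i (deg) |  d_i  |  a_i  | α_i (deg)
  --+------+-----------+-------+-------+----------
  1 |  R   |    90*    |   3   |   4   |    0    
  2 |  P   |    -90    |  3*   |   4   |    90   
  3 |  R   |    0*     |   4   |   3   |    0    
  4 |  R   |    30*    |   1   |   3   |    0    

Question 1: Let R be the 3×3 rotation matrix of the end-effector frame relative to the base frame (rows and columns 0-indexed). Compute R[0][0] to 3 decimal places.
End-effector x-axis (col 0 of R) = (0.8660,0.0000,0.5000)
R[0][0] = 0.8660

0.866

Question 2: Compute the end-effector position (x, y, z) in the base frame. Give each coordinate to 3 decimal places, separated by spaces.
9.598 -1.000 7.500

after link 1: o_1 = (0.0000, 4.0000, 3.0000)
after link 2: o_2 = (4.0000, 4.0000, 6.0000)
after link 3: o_3 = (7.0000, 0.0000, 6.0000)
after link 4: o_4 = (9.5981, -1.0000, 7.5000)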